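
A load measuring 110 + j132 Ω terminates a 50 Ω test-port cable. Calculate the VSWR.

VSWR ≈ 5.65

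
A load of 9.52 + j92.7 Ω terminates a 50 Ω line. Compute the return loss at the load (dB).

RL ≈ 0.741 dB

Γ = (-40.48 + j92.7)/(59.52 + j92.7), |Γ| = 0.918
RL = −20·log₁₀|Γ| = −20·log₁₀(0.918)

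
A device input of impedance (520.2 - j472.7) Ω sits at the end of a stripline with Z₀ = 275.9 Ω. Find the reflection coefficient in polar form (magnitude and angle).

Γ ≈ 0.575 ∠ -32°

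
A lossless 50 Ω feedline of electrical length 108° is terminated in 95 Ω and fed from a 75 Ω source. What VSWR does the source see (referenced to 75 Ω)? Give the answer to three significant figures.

tan(βl) = -3.08
Z_in = Z_0·(Z_L + jZ_0·tanβl)/(Z_0 + jZ_L·tanβl) = 28.3 + j11.4 Ω
Γ_s = (Z_in − Z_s)/(Z_in + Z_s) = (-46.7 + j11.4)/(103 + j11.4), |Γ_s| = 0.463
VSWR = (1 + |Γ_s|)/(1 − |Γ_s|)

VSWR ≈ 2.72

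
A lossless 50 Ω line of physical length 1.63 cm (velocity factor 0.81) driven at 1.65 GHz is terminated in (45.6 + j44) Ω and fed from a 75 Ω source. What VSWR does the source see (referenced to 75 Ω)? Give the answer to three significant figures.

VSWR ≈ 1.65

λ = v/f = 0.81·c / 1.65 GHz = 0.147 m
βl = 2π·l/λ = 2π × 0.111 = 39.8°
tan(βl) = 0.834
Z_in = Z_0·(Z_L + jZ_0·tanβl)/(Z_0 + jZ_L·tanβl) = 119 − j18.4 Ω
Γ_s = (Z_in − Z_s)/(Z_in + Z_s) = (44 − j18.4)/(194 − j18.4), |Γ_s| = 0.245
VSWR = (1 + |Γ_s|)/(1 − |Γ_s|)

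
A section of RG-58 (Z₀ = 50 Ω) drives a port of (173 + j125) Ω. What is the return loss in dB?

RL ≈ 3.27 dB

Γ = (123 + j125)/(223 + j125), |Γ| = 0.686
RL = −20·log₁₀|Γ| = −20·log₁₀(0.686)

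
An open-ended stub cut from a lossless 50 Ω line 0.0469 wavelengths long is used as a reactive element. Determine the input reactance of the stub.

βl = 2π × 0.0469 = 16.9°
tan(βl) = 0.304
For an open-ended stub, Z_in = −jZ_0·cot(βl) = −jZ_0/tan(βl)

X_in ≈ -165 Ω (capacitive)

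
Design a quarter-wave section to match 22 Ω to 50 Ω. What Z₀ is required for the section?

Z_qwt ≈ 33.2 Ω

Z_qwt = √(Z_0·R_L) = √(50 × 22) = √1100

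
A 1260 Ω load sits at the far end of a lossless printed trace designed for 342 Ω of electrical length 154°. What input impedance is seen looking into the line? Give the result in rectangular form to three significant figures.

Z_in ≈ 369 + j496 Ω

tan(βl) = tan(154°) = -0.488
Z_in = Z_0·(Z_L + jZ_0·tanβl)/(Z_0 + jZ_L·tanβl)
     = 342·(1260 − j167)/(342 − j615)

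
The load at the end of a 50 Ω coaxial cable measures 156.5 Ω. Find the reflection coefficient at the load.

Γ = 0.516

Γ = (Z_L − Z_0)/(Z_L + Z_0) = (156.5 − 50)/(156.5 + 50) = 106.5/206.5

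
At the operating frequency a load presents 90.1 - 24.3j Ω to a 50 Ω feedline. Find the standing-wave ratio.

Γ = (Z_L − Z_0)/(Z_L + Z_0) = (40.1 − j24.3)/(140.1 − j24.3)
|Γ| = 46.9/142 = 0.33
VSWR = (1 + |Γ|)/(1 − |Γ|) = 1.33/0.67

VSWR ≈ 1.98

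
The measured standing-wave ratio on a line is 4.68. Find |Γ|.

|Γ| = (S − 1)/(S + 1) = (4.68 − 1)/(4.68 + 1) = 3.68/5.68

|Γ| ≈ 0.648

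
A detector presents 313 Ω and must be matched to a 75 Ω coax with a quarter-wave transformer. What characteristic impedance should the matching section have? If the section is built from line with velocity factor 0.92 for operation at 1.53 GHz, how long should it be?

Z_qwt ≈ 153 Ω; length ≈ 4.51 cm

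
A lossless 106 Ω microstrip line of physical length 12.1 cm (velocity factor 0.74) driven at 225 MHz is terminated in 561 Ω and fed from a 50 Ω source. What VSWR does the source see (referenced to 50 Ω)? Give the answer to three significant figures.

VSWR ≈ 7.09

λ = v/f = 0.74·c / 225 MHz = 0.987 m
βl = 2π·l/λ = 2π × 0.123 = 44.1°
tan(βl) = 0.971
Z_in = Z_0·(Z_L + jZ_0·tanβl)/(Z_0 + jZ_L·tanβl) = 39.8 − j101 Ω
Γ_s = (Z_in − Z_s)/(Z_in + Z_s) = (-10.2 − j101)/(89.8 − j101), |Γ_s| = 0.753
VSWR = (1 + |Γ_s|)/(1 − |Γ_s|)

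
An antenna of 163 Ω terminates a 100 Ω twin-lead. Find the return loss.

RL ≈ 12.4 dB

Γ = (163 − 100)/(163 + 100) = 0.24
RL = −20·log₁₀|Γ| = −20·log₁₀(0.24)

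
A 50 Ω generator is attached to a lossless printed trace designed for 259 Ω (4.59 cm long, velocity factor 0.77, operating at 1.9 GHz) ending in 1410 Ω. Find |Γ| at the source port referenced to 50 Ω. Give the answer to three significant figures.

|Γ| ≈ 0.879

λ = v/f = 0.77·c / 1.9 GHz = 0.122 m
βl = 2π·l/λ = 2π × 0.378 = 136°
tan(βl) = -0.969
Z_in = Z_0·(Z_L + jZ_0·tanβl)/(Z_0 + jZ_L·tanβl) = 94.9 + j249 Ω
Γ_s = (Z_in − Z_s)/(Z_in + Z_s) = (44.9 + j249)/(145 + j249), |Γ_s| = 0.879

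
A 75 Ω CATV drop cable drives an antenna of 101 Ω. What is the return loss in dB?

RL ≈ 16.6 dB

Γ = (101 − 75)/(101 + 75) = 0.148
RL = −20·log₁₀|Γ| = −20·log₁₀(0.148)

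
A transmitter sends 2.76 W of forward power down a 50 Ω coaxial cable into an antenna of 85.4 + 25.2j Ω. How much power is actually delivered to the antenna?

P_delivered ≈ 2.49 W

|Γ| = |(35.4 + j25.2)/(135.4 + j25.2)| = 0.316
|Γ|² = 0.0995
P_refl = |Γ|²·P_inc = 0.275 W, P_del = (1 − |Γ|²)·P_inc = 2.49 W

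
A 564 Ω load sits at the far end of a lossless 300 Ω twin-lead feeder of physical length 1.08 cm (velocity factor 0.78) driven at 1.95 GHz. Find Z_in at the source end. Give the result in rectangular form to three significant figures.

Z_in ≈ 326 − j199 Ω

λ = v/f = 0.78·c / 1.95 GHz = 0.12 m
βl = 2π·l/λ = 2π × 0.09 = 32.4°
tan(βl) = tan(32.4°) = 0.635
Z_in = Z_0·(Z_L + jZ_0·tanβl)/(Z_0 + jZ_L·tanβl)
     = 300·(564 + j190)/(300 + j358)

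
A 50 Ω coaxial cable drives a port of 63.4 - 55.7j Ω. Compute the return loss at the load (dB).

Γ = (13.4 − j55.7)/(113.4 − j55.7), |Γ| = 0.453
RL = −20·log₁₀|Γ| = −20·log₁₀(0.453)

RL ≈ 6.87 dB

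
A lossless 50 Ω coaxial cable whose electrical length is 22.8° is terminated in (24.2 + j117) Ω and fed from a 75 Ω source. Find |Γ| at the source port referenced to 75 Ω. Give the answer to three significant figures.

tan(βl) = 0.42
Z_in = Z_0·(Z_L + jZ_0·tanβl)/(Z_0 + jZ_L·tanβl) = 684 − j64 Ω
Γ_s = (Z_in − Z_s)/(Z_in + Z_s) = (609 − j64)/(759 − j64), |Γ_s| = 0.804

|Γ| ≈ 0.804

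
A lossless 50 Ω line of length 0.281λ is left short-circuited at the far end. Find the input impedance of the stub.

Z_in ≈ −j253 Ω

βl = 2π × 0.281 = 101°
tan(βl) = -5.07
For a short-circuited stub, Z_in = jZ_0·tan(βl)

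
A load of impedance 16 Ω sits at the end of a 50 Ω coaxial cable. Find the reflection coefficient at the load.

Γ = -0.515

Γ = (Z_L − Z_0)/(Z_L + Z_0) = (16 − 50)/(16 + 50) = -34/66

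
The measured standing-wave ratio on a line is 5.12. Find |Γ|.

|Γ| = (S − 1)/(S + 1) = (5.12 − 1)/(5.12 + 1) = 4.12/6.12

|Γ| ≈ 0.673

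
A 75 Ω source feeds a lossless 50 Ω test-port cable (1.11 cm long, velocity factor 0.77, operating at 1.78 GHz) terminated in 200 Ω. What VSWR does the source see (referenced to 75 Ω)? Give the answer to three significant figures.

VSWR ≈ 3.58

λ = v/f = 0.77·c / 1.78 GHz = 0.13 m
βl = 2π·l/λ = 2π × 0.0855 = 30.8°
tan(βl) = 0.596
Z_in = Z_0·(Z_L + jZ_0·tanβl)/(Z_0 + jZ_L·tanβl) = 40.6 − j66.9 Ω
Γ_s = (Z_in − Z_s)/(Z_in + Z_s) = (-34.4 − j66.9)/(116 − j66.9), |Γ_s| = 0.563
VSWR = (1 + |Γ_s|)/(1 − |Γ_s|)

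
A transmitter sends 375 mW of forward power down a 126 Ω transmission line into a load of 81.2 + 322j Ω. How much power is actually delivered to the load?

|Γ| = |(-44.8 + j322)/(207.2 + j322)| = 0.849
|Γ|² = 0.721
P_refl = |Γ|²·P_inc = 270 mW, P_del = (1 − |Γ|²)·P_inc = 105 mW

P_delivered ≈ 105 mW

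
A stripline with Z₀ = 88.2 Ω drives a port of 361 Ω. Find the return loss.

RL ≈ 4.33 dB

Γ = (361 − 88.2)/(361 + 88.2) = 0.607
RL = −20·log₁₀|Γ| = −20·log₁₀(0.607)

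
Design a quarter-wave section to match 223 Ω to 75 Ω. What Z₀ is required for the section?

Z_qwt = √(Z_0·R_L) = √(75 × 223) = √16720

Z_qwt ≈ 129 Ω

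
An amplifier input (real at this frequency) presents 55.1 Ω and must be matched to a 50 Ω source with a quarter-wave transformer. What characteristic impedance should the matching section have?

Z_qwt ≈ 52.5 Ω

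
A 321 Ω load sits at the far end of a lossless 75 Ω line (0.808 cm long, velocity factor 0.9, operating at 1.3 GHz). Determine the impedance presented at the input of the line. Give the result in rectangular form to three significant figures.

λ = v/f = 0.9·c / 1.3 GHz = 0.208 m
βl = 2π·l/λ = 2π × 0.0389 = 14°
tan(βl) = tan(14°) = 0.249
Z_in = Z_0·(Z_L + jZ_0·tanβl)/(Z_0 + jZ_L·tanβl)
     = 75·(321 + j18.7)/(75 + j80.1)

Z_in ≈ 159 − j151 Ω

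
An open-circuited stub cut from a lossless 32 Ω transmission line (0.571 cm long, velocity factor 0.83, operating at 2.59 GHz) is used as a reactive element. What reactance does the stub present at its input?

λ = v/f = 0.83·c / 2.59 GHz = 0.0961 m
βl = 2π·l/λ = 2π × 0.0594 = 21.4°
tan(βl) = 0.392
For an open-circuited stub, Z_in = −jZ_0·cot(βl) = −jZ_0/tan(βl)

X_in ≈ -81.7 Ω (capacitive)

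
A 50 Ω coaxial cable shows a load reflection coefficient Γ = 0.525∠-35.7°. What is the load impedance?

Z_L ≈ 85.6 − j72.4 Ω

Z_L = Z_0·(1 + Γ)/(1 − Γ) = 50·(1.43 − j0.306)/(0.574 + j0.306)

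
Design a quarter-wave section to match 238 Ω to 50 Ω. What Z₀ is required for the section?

Z_qwt = √(Z_0·R_L) = √(50 × 238) = √11900

Z_qwt ≈ 109 Ω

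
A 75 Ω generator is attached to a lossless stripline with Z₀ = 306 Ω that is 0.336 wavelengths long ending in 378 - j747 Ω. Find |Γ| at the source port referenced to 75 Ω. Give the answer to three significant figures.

|Γ| ≈ 0.887

βl = 2π × 0.336 = 121°
tan(βl) = -1.67
Z_in = Z_0·(Z_L + jZ_0·tanβl)/(Z_0 + jZ_L·tanβl) = 105 + j339 Ω
Γ_s = (Z_in − Z_s)/(Z_in + Z_s) = (29.6 + j339)/(180 + j339), |Γ_s| = 0.887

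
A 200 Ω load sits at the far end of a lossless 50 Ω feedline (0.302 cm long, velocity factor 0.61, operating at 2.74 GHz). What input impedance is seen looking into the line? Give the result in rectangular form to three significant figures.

Z_in ≈ 91.8 − j92.6 Ω

λ = v/f = 0.61·c / 2.74 GHz = 0.0668 m
βl = 2π·l/λ = 2π × 0.0452 = 16.3°
tan(βl) = tan(16.3°) = 0.292
Z_in = Z_0·(Z_L + jZ_0·tanβl)/(Z_0 + jZ_L·tanβl)
     = 50·(200 + j14.6)/(50 + j58.4)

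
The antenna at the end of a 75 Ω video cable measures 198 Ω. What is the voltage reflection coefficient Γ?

Γ = 0.451

Γ = (Z_L − Z_0)/(Z_L + Z_0) = (198 − 75)/(198 + 75) = 123/273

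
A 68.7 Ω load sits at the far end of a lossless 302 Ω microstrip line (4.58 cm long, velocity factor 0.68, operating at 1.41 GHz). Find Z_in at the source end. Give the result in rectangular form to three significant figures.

λ = v/f = 0.68·c / 1.41 GHz = 0.145 m
βl = 2π·l/λ = 2π × 0.317 = 114°
tan(βl) = tan(114°) = -2.25
Z_in = Z_0·(Z_L + jZ_0·tanβl)/(Z_0 + jZ_L·tanβl)
     = 302·(68.7 − j680)/(302 − j155)

Z_in ≈ 330 − j511 Ω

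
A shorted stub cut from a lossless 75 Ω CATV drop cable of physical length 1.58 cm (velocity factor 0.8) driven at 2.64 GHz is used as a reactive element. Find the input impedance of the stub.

Z_in ≈ +j144 Ω

λ = v/f = 0.8·c / 2.64 GHz = 0.0909 m
βl = 2π·l/λ = 2π × 0.174 = 62.6°
tan(βl) = 1.93
For a shorted stub, Z_in = jZ_0·tan(βl)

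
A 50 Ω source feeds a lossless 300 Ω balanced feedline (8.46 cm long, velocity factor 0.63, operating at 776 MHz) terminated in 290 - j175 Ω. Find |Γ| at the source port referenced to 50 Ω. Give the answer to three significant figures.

|Γ| ≈ 0.821

λ = v/f = 0.63·c / 776 MHz = 0.244 m
βl = 2π·l/λ = 2π × 0.347 = 125°
tan(βl) = -1.43
Z_in = Z_0·(Z_L + jZ_0·tanβl)/(Z_0 + jZ_L·tanβl) = 456 + j155 Ω
Γ_s = (Z_in − Z_s)/(Z_in + Z_s) = (406 + j155)/(506 + j155), |Γ_s| = 0.821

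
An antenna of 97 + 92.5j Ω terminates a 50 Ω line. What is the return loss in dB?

Γ = (47 + j92.5)/(147 + j92.5), |Γ| = 0.597
RL = −20·log₁₀|Γ| = −20·log₁₀(0.597)

RL ≈ 4.47 dB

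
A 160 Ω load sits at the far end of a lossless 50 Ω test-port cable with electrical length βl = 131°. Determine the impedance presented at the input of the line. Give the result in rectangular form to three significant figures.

tan(βl) = tan(131°) = -1.15
Z_in = Z_0·(Z_L + jZ_0·tanβl)/(Z_0 + jZ_L·tanβl)
     = 50·(160 − j57.5)/(50 − j184)

Z_in ≈ 25.5 + j36.5 Ω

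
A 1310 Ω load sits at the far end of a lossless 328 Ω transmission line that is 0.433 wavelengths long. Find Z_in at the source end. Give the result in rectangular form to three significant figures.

βl = 2π × 0.433 = 156°
tan(βl) = tan(156°) = -0.448
Z_in = Z_0·(Z_L + jZ_0·tanβl)/(Z_0 + jZ_L·tanβl)
     = 328·(1310 − j147)/(328 − j587)

Z_in ≈ 375 + j523 Ω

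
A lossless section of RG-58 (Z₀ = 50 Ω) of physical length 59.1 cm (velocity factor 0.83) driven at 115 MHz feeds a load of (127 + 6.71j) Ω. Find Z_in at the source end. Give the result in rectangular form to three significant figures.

λ = v/f = 0.83·c / 115 MHz = 2.17 m
βl = 2π·l/λ = 2π × 0.273 = 98.3°
tan(βl) = tan(98.3°) = -6.89
Z_in = Z_0·(Z_L + jZ_0·tanβl)/(Z_0 + jZ_L·tanβl)
     = 50·(127 − j338)/(96.2 − j875)

Z_in ≈ 19.9 + j5.08 Ω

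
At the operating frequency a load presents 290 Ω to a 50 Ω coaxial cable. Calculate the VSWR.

Γ = (290 − 50)/(290 + 50) = 0.706
VSWR = (1 + 0.706)/(1 − 0.706)

VSWR ≈ 5.8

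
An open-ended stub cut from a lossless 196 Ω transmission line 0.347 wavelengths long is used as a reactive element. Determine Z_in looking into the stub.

βl = 2π × 0.347 = 125°
tan(βl) = -1.43
For an open-ended stub, Z_in = −jZ_0·cot(βl) = −jZ_0/tan(βl)

Z_in ≈ +j137 Ω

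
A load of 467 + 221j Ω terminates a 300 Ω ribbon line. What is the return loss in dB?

Γ = (167 + j221)/(767 + j221), |Γ| = 0.347
RL = −20·log₁₀|Γ| = −20·log₁₀(0.347)

RL ≈ 9.19 dB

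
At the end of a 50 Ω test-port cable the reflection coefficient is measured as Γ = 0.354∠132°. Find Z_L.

Z_L ≈ 27.3 + j16.5 Ω

Z_L = Z_0·(1 + Γ)/(1 − Γ) = 50·(0.763 + j0.263)/(1.24 − j0.263)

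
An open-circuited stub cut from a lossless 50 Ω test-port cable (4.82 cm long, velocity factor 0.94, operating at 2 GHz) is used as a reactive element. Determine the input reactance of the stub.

λ = v/f = 0.94·c / 2 GHz = 0.141 m
βl = 2π·l/λ = 2π × 0.342 = 123°
tan(βl) = -1.54
For an open-circuited stub, Z_in = −jZ_0·cot(βl) = −jZ_0/tan(βl)

X_in ≈ 32.5 Ω (inductive)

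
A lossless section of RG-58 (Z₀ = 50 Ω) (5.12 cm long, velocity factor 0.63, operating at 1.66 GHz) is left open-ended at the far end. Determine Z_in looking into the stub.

Z_in ≈ +j153 Ω

λ = v/f = 0.63·c / 1.66 GHz = 0.114 m
βl = 2π·l/λ = 2π × 0.45 = 162°
tan(βl) = -0.327
For an open-ended stub, Z_in = −jZ_0·cot(βl) = −jZ_0/tan(βl)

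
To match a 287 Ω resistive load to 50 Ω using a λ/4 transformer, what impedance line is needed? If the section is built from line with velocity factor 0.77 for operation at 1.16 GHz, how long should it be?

Z_qwt ≈ 120 Ω; length ≈ 4.98 cm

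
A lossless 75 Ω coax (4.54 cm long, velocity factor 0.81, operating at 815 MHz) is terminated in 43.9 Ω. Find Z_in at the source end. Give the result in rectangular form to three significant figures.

Z_in ≈ 78.3 + j41.4 Ω

λ = v/f = 0.81·c / 815 MHz = 0.298 m
βl = 2π·l/λ = 2π × 0.152 = 54.8°
tan(βl) = tan(54.8°) = 1.42
Z_in = Z_0·(Z_L + jZ_0·tanβl)/(Z_0 + jZ_L·tanβl)
     = 75·(43.9 + j106)/(75 + j62.3)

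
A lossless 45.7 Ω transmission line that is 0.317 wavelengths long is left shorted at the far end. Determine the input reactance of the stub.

X_in ≈ -102 Ω (capacitive)

βl = 2π × 0.317 = 114°
tan(βl) = -2.23
For a shorted stub, Z_in = jZ_0·tan(βl)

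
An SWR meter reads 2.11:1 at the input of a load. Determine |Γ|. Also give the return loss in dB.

|Γ| ≈ 0.357; return loss ≈ 8.95 dB

|Γ| = (S − 1)/(S + 1) = (2.11 − 1)/(2.11 + 1) = 1.11/3.11
RL = −20·log₁₀|Γ| = −20·log₁₀(0.357)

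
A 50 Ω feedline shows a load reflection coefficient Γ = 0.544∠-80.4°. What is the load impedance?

Z_L = Z_0·(1 + Γ)/(1 − Γ) = 50·(1.09 − j0.536)/(0.909 + j0.536)

Z_L ≈ 31.6 − j48.1 Ω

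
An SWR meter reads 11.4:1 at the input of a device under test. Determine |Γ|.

|Γ| ≈ 0.839

|Γ| = (S − 1)/(S + 1) = (11.4 − 1)/(11.4 + 1) = 10.4/12.4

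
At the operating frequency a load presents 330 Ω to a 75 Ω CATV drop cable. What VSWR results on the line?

Γ = (330 − 75)/(330 + 75) = 0.63
VSWR = (1 + 0.63)/(1 − 0.63)

VSWR ≈ 4.4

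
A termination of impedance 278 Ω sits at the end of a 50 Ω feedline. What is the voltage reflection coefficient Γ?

Γ = 0.695

Γ = (Z_L − Z_0)/(Z_L + Z_0) = (278 − 50)/(278 + 50) = 228/328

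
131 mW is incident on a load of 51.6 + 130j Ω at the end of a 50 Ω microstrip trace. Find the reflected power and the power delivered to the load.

|Γ| = |(1.6 + j130)/(101.6 + j130)| = 0.788
|Γ|² = 0.621
P_refl = |Γ|²·P_inc = 81.3 mW, P_del = (1 − |Γ|²)·P_inc = 49.7 mW

P_reflected ≈ 81.3 mW; P_delivered ≈ 49.7 mW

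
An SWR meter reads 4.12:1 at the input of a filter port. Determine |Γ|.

|Γ| ≈ 0.609

|Γ| = (S − 1)/(S + 1) = (4.12 − 1)/(4.12 + 1) = 3.12/5.12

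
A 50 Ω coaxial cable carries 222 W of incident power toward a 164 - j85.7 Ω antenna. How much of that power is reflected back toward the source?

P_reflected ≈ 85 W

|Γ| = |(114 − j85.7)/(214 − j85.7)| = 0.619
|Γ|² = 0.383
P_refl = |Γ|²·P_inc = 85 W, P_del = (1 − |Γ|²)·P_inc = 137 W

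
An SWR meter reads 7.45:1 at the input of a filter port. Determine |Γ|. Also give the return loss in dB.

|Γ| = (S − 1)/(S + 1) = (7.45 − 1)/(7.45 + 1) = 6.45/8.45
RL = −20·log₁₀|Γ| = −20·log₁₀(0.763)

|Γ| ≈ 0.763; return loss ≈ 2.35 dB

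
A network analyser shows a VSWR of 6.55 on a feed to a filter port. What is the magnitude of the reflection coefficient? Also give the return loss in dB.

|Γ| ≈ 0.735; return loss ≈ 2.67 dB

|Γ| = (S − 1)/(S + 1) = (6.55 − 1)/(6.55 + 1) = 5.55/7.55
RL = −20·log₁₀|Γ| = −20·log₁₀(0.735)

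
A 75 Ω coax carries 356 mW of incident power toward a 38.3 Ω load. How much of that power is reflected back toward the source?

Γ = (38.3 − 75)/(38.3 + 75) = -0.324
|Γ|² = 0.105
P_refl = |Γ|²·P_inc = 37.4 mW, P_del = (1 − |Γ|²)·P_inc = 319 mW

P_reflected ≈ 37.4 mW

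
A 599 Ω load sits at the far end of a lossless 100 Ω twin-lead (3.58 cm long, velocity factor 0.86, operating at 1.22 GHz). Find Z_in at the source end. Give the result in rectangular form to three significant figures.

λ = v/f = 0.86·c / 1.22 GHz = 0.211 m
βl = 2π·l/λ = 2π × 0.169 = 60.9°
tan(βl) = tan(60.9°) = 1.8
Z_in = Z_0·(Z_L + jZ_0·tanβl)/(Z_0 + jZ_L·tanβl)
     = 100·(599 + j180)/(100 + j1080)

Z_in ≈ 21.7 − j53.6 Ω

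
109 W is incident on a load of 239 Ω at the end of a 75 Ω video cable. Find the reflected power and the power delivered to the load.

Γ = (239 − 75)/(239 + 75) = 0.522
|Γ|² = 0.273
P_refl = |Γ|²·P_inc = 29.7 W, P_del = (1 − |Γ|²)·P_inc = 79.3 W

P_reflected ≈ 29.7 W; P_delivered ≈ 79.3 W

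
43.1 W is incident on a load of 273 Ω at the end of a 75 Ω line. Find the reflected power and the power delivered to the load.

P_reflected ≈ 14 W; P_delivered ≈ 29.1 W

Γ = (273 − 75)/(273 + 75) = 0.569
|Γ|² = 0.324
P_refl = |Γ|²·P_inc = 14 W, P_del = (1 − |Γ|²)·P_inc = 29.1 W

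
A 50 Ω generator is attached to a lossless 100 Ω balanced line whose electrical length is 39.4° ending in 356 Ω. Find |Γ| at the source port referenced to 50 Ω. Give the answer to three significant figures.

tan(βl) = 0.821
Z_in = Z_0·(Z_L + jZ_0·tanβl)/(Z_0 + jZ_L·tanβl) = 62.4 − j100 Ω
Γ_s = (Z_in − Z_s)/(Z_in + Z_s) = (12.4 − j100)/(112 − j100), |Γ_s| = 0.671

|Γ| ≈ 0.671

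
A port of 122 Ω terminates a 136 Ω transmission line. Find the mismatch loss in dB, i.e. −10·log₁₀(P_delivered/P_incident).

mismatch loss ≈ 0.0128 dB

Γ = (122 − 136)/(122 + 136) = -0.0543
|Γ|² = 0.00294, so P_del/P_inc = 1 − |Γ|² = 0.997
ML = −10·log₁₀(1 − |Γ|²)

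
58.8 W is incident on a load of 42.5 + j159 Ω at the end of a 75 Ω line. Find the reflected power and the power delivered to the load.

P_reflected ≈ 39.6 W; P_delivered ≈ 19.2 W

|Γ| = |(-32.5 + j159)/(117.5 + j159)| = 0.821
|Γ|² = 0.674
P_refl = |Γ|²·P_inc = 39.6 W, P_del = (1 − |Γ|²)·P_inc = 19.2 W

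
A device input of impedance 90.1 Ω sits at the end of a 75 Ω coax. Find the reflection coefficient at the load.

Γ = 0.0915

Γ = (Z_L − Z_0)/(Z_L + Z_0) = (90.1 − 75)/(90.1 + 75) = 15.1/165.1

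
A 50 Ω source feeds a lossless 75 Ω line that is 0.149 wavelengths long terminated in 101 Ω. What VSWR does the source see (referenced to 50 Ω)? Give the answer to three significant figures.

VSWR ≈ 1.54

βl = 2π × 0.149 = 53.6°
tan(βl) = 1.36
Z_in = Z_0·(Z_L + jZ_0·tanβl)/(Z_0 + jZ_L·tanβl) = 66.1 − j19.1 Ω
Γ_s = (Z_in − Z_s)/(Z_in + Z_s) = (16.1 − j19.1)/(116 − j19.1), |Γ_s| = 0.212
VSWR = (1 + |Γ_s|)/(1 − |Γ_s|)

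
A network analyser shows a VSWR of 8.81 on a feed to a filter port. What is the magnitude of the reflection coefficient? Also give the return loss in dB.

|Γ| = (S − 1)/(S + 1) = (8.81 − 1)/(8.81 + 1) = 7.81/9.81
RL = −20·log₁₀|Γ| = −20·log₁₀(0.796)

|Γ| ≈ 0.796; return loss ≈ 1.98 dB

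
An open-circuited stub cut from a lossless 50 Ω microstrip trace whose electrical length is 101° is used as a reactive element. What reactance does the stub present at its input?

X_in ≈ 9.72 Ω (inductive)

tan(βl) = -5.14
For an open-circuited stub, Z_in = −jZ_0·cot(βl) = −jZ_0/tan(βl)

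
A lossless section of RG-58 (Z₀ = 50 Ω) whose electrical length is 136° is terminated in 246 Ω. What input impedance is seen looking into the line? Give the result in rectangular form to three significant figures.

Z_in ≈ 20.2 + j47.5 Ω

tan(βl) = tan(136°) = -0.966
Z_in = Z_0·(Z_L + jZ_0·tanβl)/(Z_0 + jZ_L·tanβl)
     = 50·(246 − j48.3)/(50 − j238)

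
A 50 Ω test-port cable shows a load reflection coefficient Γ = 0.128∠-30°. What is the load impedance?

Z_L = Z_0·(1 + Γ)/(1 − Γ) = 50·(1.11 − j0.064)/(0.889 + j0.064)

Z_L ≈ 61.9 − j8.05 Ω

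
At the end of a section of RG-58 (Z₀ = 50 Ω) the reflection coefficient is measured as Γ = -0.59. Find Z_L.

Z_L = Z_0·(1 + Γ)/(1 − Γ) = 50·(0.41)/(1.59)

Z_L ≈ 12.9 Ω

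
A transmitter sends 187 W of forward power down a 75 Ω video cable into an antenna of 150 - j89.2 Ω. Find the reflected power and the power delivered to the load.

|Γ| = |(75 − j89.2)/(225 − j89.2)| = 0.481
|Γ|² = 0.232
P_refl = |Γ|²·P_inc = 43.4 W, P_del = (1 − |Γ|²)·P_inc = 144 W

P_reflected ≈ 43.4 W; P_delivered ≈ 144 W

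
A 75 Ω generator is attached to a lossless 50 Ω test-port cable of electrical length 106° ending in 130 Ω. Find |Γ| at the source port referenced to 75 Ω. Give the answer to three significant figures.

tan(βl) = -3.49
Z_in = Z_0·(Z_L + jZ_0·tanβl)/(Z_0 + jZ_L·tanβl) = 20.6 + j12.1 Ω
Γ_s = (Z_in − Z_s)/(Z_in + Z_s) = (-54.4 + j12.1)/(95.6 + j12.1), |Γ_s| = 0.579

|Γ| ≈ 0.579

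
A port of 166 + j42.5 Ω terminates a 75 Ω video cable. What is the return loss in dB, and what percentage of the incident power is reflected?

RL ≈ 7.74 dB; 16.8% of incident power reflected

Γ = (91 + j42.5)/(241 + j42.5), |Γ| = 0.41
RL = −20·log₁₀(0.41) = 7.74 dB
P_refl/P_inc = |Γ|² = 0.168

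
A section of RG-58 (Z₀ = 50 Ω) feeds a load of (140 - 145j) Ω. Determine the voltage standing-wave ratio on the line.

Γ = (Z_L − Z_0)/(Z_L + Z_0) = (90 − j145)/(190 − j145)
|Γ| = 171/239 = 0.714
VSWR = (1 + |Γ|)/(1 − |Γ|) = 1.71/0.286

VSWR ≈ 5.99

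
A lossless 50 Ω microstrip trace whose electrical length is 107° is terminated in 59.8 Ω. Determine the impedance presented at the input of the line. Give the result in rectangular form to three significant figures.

tan(βl) = tan(107°) = -3.27
Z_in = Z_0·(Z_L + jZ_0·tanβl)/(Z_0 + jZ_L·tanβl)
     = 50·(59.8 − j164)/(50 − j196)

Z_in ≈ 42.9 + j4.32 Ω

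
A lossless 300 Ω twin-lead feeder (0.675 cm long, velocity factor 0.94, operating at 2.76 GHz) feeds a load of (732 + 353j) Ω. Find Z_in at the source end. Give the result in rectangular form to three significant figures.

Z_in ≈ 630 − j399 Ω

λ = v/f = 0.94·c / 2.76 GHz = 0.102 m
βl = 2π·l/λ = 2π × 0.0661 = 23.8°
tan(βl) = tan(23.8°) = 0.441
Z_in = Z_0·(Z_L + jZ_0·tanβl)/(Z_0 + jZ_L·tanβl)
     = 300·(732 + j485)/(144 + j323)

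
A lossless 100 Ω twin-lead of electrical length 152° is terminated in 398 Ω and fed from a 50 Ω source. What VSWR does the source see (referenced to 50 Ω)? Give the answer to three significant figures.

tan(βl) = -0.532
Z_in = Z_0·(Z_L + jZ_0·tanβl)/(Z_0 + jZ_L·tanβl) = 93.2 + j144 Ω
Γ_s = (Z_in − Z_s)/(Z_in + Z_s) = (43.2 + j144)/(143 + j144), |Γ_s| = 0.74
VSWR = (1 + |Γ_s|)/(1 − |Γ_s|)

VSWR ≈ 6.7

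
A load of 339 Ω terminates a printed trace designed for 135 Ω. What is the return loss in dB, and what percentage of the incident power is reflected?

Γ = (339 − 135)/(339 + 135) = 0.43
RL = −20·log₁₀(0.43) = 7.32 dB
P_refl/P_inc = |Γ|² = 0.185

RL ≈ 7.32 dB; 18.5% of incident power reflected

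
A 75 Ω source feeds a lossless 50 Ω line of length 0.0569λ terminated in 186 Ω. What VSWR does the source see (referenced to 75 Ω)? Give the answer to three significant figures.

VSWR ≈ 2.89

βl = 2π × 0.0569 = 20.5°
tan(βl) = 0.374
Z_in = Z_0·(Z_L + jZ_0·tanβl)/(Z_0 + jZ_L·tanβl) = 72.3 − j81.8 Ω
Γ_s = (Z_in − Z_s)/(Z_in + Z_s) = (-2.69 − j81.8)/(147 − j81.8), |Γ_s| = 0.486
VSWR = (1 + |Γ_s|)/(1 − |Γ_s|)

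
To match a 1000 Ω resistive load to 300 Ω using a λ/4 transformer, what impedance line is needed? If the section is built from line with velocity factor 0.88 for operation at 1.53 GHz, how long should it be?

Z_qwt = √(Z_0·R_L) = √(300 × 1000) = √300000
λ = 0.88·c/f = 0.173 m, so l = λ/4 = 0.0431 m

Z_qwt ≈ 548 Ω; length ≈ 4.31 cm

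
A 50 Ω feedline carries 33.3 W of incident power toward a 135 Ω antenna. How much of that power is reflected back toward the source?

P_reflected ≈ 7.03 W

Γ = (135 − 50)/(135 + 50) = 0.459
|Γ|² = 0.211
P_refl = |Γ|²·P_inc = 7.03 W, P_del = (1 − |Γ|²)·P_inc = 26.3 W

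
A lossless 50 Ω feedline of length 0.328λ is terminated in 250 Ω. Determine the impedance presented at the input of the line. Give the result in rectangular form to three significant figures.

βl = 2π × 0.328 = 118°
tan(βl) = tan(118°) = -1.87
Z_in = Z_0·(Z_L + jZ_0·tanβl)/(Z_0 + jZ_L·tanβl)
     = 50·(250 − j93.7)/(50 − j469)

Z_in ≈ 12.7 + j25.3 Ω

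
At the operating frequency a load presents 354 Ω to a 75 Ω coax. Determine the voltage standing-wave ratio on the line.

Γ = (354 − 75)/(354 + 75) = 0.65
VSWR = (1 + 0.65)/(1 − 0.65)

VSWR ≈ 4.72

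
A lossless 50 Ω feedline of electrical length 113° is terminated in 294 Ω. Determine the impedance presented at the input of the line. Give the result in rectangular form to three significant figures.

Z_in ≈ 9.98 + j20.5 Ω

tan(βl) = tan(113°) = -2.36
Z_in = Z_0·(Z_L + jZ_0·tanβl)/(Z_0 + jZ_L·tanβl)
     = 50·(294 − j118)/(50 − j693)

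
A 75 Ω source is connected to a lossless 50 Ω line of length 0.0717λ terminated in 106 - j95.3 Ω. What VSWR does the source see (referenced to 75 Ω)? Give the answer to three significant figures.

βl = 2π × 0.0717 = 25.8°
tan(βl) = 0.484
Z_in = Z_0·(Z_L + jZ_0·tanβl)/(Z_0 + jZ_L·tanβl) = 27.6 − j51.7 Ω
Γ_s = (Z_in − Z_s)/(Z_in + Z_s) = (-47.4 − j51.7)/(103 − j51.7), |Γ_s| = 0.611
VSWR = (1 + |Γ_s|)/(1 − |Γ_s|)

VSWR ≈ 4.14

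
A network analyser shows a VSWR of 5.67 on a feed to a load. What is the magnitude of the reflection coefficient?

|Γ| = (S − 1)/(S + 1) = (5.67 − 1)/(5.67 + 1) = 4.67/6.67

|Γ| ≈ 0.7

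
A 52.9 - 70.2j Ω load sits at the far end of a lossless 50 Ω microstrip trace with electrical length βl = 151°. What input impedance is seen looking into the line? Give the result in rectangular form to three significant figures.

Z_in ≈ 176 + j23.7 Ω

tan(βl) = tan(151°) = -0.554
Z_in = Z_0·(Z_L + jZ_0·tanβl)/(Z_0 + jZ_L·tanβl)
     = 50·(52.9 − j97.9)/(11.1 − j29.3)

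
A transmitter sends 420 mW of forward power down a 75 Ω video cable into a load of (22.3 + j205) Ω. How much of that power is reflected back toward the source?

P_reflected ≈ 365 mW

|Γ| = |(-52.7 + j205)/(97.3 + j205)| = 0.933
|Γ|² = 0.87
P_refl = |Γ|²·P_inc = 365 mW, P_del = (1 − |Γ|²)·P_inc = 54.6 mW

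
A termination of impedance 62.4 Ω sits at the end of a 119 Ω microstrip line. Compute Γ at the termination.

Γ = (Z_L − Z_0)/(Z_L + Z_0) = (62.4 − 119)/(62.4 + 119) = -56.6/181.4

Γ = -0.312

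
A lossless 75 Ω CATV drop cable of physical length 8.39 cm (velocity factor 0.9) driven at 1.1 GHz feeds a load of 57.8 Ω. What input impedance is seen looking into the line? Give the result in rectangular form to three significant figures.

λ = v/f = 0.9·c / 1.1 GHz = 0.245 m
βl = 2π·l/λ = 2π × 0.342 = 123°
tan(βl) = tan(123°) = -1.54
Z_in = Z_0·(Z_L + jZ_0·tanβl)/(Z_0 + jZ_L·tanβl)
     = 75·(57.8 − j115)/(75 − j88.8)

Z_in ≈ 80.9 − j19.5 Ω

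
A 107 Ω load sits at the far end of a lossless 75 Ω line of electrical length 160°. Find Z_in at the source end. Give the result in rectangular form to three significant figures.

Z_in ≈ 95.4 + j22.3 Ω

tan(βl) = tan(160°) = -0.364
Z_in = Z_0·(Z_L + jZ_0·tanβl)/(Z_0 + jZ_L·tanβl)
     = 75·(107 − j27.3)/(75 − j38.9)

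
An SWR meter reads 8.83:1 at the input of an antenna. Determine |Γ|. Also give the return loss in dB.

|Γ| ≈ 0.797; return loss ≈ 1.98 dB

|Γ| = (S − 1)/(S + 1) = (8.83 − 1)/(8.83 + 1) = 7.83/9.83
RL = −20·log₁₀|Γ| = −20·log₁₀(0.797)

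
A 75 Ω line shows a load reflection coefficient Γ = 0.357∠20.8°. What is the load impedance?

Z_L = Z_0·(1 + Γ)/(1 − Γ) = 75·(1.33 + j0.127)/(0.666 − j0.127)

Z_L ≈ 142 + j41.3 Ω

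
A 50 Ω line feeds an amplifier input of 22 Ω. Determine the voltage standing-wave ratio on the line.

VSWR ≈ 2.27

Γ = (22 − 50)/(22 + 50) = -0.389
VSWR = (1 + 0.389)/(1 − 0.389)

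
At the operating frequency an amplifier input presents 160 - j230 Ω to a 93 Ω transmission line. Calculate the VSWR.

Γ = (Z_L − Z_0)/(Z_L + Z_0) = (67 − j230)/(253 − j230)
|Γ| = 240/342 = 0.701
VSWR = (1 + |Γ|)/(1 − |Γ|) = 1.7/0.299

VSWR ≈ 5.68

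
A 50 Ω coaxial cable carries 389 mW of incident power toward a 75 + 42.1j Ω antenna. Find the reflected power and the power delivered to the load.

P_reflected ≈ 53.6 mW; P_delivered ≈ 335 mW

|Γ| = |(25 + j42.1)/(125 + j42.1)| = 0.371
|Γ|² = 0.138
P_refl = |Γ|²·P_inc = 53.6 mW, P_del = (1 − |Γ|²)·P_inc = 335 mW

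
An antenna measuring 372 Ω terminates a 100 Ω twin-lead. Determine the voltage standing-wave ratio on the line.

VSWR ≈ 3.72

Γ = (372 − 100)/(372 + 100) = 0.576
VSWR = (1 + 0.576)/(1 − 0.576)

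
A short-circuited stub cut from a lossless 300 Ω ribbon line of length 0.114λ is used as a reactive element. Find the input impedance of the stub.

βl = 2π × 0.114 = 41°
tan(βl) = 0.871
For a short-circuited stub, Z_in = jZ_0·tan(βl)

Z_in ≈ +j261 Ω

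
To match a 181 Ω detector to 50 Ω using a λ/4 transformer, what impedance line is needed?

Z_qwt ≈ 95.1 Ω

Z_qwt = √(Z_0·R_L) = √(50 × 181) = √9050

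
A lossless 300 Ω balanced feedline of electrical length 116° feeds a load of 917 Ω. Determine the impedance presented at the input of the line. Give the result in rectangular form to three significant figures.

Z_in ≈ 118 + j127 Ω

tan(βl) = tan(116°) = -2.05
Z_in = Z_0·(Z_L + jZ_0·tanβl)/(Z_0 + jZ_L·tanβl)
     = 300·(917 − j615)/(300 − j1880)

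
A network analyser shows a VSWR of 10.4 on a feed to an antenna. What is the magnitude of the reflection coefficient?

|Γ| = (S − 1)/(S + 1) = (10.4 − 1)/(10.4 + 1) = 9.4/11.4

|Γ| ≈ 0.825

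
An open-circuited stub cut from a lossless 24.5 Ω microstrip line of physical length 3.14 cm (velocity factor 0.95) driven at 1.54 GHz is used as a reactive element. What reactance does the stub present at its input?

λ = v/f = 0.95·c / 1.54 GHz = 0.185 m
βl = 2π·l/λ = 2π × 0.17 = 61.1°
tan(βl) = 1.81
For an open-circuited stub, Z_in = −jZ_0·cot(βl) = −jZ_0/tan(βl)

X_in ≈ -13.5 Ω (capacitive)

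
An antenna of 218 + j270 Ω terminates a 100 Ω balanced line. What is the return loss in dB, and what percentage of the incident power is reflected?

Γ = (118 + j270)/(318 + j270), |Γ| = 0.706
RL = −20·log₁₀(0.706) = 3.02 dB
P_refl/P_inc = |Γ|² = 0.499

RL ≈ 3.02 dB; 49.9% of incident power reflected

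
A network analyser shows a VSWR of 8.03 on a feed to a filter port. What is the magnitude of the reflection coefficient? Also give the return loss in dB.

|Γ| ≈ 0.779; return loss ≈ 2.17 dB

|Γ| = (S − 1)/(S + 1) = (8.03 − 1)/(8.03 + 1) = 7.03/9.03
RL = −20·log₁₀|Γ| = −20·log₁₀(0.779)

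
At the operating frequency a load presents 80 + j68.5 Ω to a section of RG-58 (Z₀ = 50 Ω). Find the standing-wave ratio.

Γ = (Z_L − Z_0)/(Z_L + Z_0) = (30 + j68.5)/(130 + j68.5)
|Γ| = 74.8/147 = 0.509
VSWR = (1 + |Γ|)/(1 − |Γ|) = 1.51/0.491

VSWR ≈ 3.07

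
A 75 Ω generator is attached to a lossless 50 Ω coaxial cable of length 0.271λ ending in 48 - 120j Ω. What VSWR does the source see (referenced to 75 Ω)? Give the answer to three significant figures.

VSWR ≈ 10.4

βl = 2π × 0.271 = 97.6°
tan(βl) = -7.53
Z_in = Z_0·(Z_L + jZ_0·tanβl)/(Z_0 + jZ_L·tanβl) = 8.06 + j25.7 Ω
Γ_s = (Z_in − Z_s)/(Z_in + Z_s) = (-66.9 + j25.7)/(83.1 + j25.7), |Γ_s| = 0.825
VSWR = (1 + |Γ_s|)/(1 − |Γ_s|)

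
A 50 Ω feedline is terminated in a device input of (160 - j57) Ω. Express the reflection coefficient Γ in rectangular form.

Γ ≈ 0.556 − j0.12

Γ = (Z_L − Z_0)/(Z_L + Z_0) = (110 − j57)/(210 − j57)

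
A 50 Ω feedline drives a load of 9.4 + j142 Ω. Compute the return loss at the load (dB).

RL ≈ 0.359 dB

Γ = (-40.6 + j142)/(59.4 + j142), |Γ| = 0.96
RL = −20·log₁₀|Γ| = −20·log₁₀(0.96)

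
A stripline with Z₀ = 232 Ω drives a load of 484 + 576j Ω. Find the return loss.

Γ = (252 + j576)/(716 + j576), |Γ| = 0.684
RL = −20·log₁₀|Γ| = −20·log₁₀(0.684)

RL ≈ 3.3 dB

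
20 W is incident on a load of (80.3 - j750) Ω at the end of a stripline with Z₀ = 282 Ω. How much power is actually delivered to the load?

|Γ| = |(-201.7 − j750)/(362.3 − j750)| = 0.932
|Γ|² = 0.869
P_refl = |Γ|²·P_inc = 17.4 W, P_del = (1 − |Γ|²)·P_inc = 2.61 W

P_delivered ≈ 2.61 W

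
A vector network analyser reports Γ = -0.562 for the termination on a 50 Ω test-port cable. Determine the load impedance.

Z_L = Z_0·(1 + Γ)/(1 − Γ) = 50·(0.438)/(1.56)

Z_L ≈ 14 Ω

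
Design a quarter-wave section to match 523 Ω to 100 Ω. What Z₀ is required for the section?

Z_qwt ≈ 229 Ω

Z_qwt = √(Z_0·R_L) = √(100 × 523) = √52300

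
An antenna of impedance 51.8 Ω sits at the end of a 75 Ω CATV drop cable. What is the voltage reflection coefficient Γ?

Γ = -0.183

Γ = (Z_L − Z_0)/(Z_L + Z_0) = (51.8 − 75)/(51.8 + 75) = -23.2/126.8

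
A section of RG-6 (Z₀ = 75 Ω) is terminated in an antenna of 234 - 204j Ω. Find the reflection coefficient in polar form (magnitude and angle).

Γ = (Z_L − Z_0)/(Z_L + Z_0) = (159 − j204)/(309 − j204)
|Γ| = 259/370 = 0.699

Γ ≈ 0.699 ∠ -18.6°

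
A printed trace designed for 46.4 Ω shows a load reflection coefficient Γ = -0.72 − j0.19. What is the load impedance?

Z_L = Z_0·(1 + Γ)/(1 − Γ) = 46.4·(0.28 − j0.19)/(1.72 + j0.19)

Z_L ≈ 6.9 − j5.89 Ω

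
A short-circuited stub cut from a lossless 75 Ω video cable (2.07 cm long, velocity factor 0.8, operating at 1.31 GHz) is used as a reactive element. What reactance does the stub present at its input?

X_in ≈ 64.5 Ω (inductive)

λ = v/f = 0.8·c / 1.31 GHz = 0.183 m
βl = 2π·l/λ = 2π × 0.113 = 40.7°
tan(βl) = 0.859
For a short-circuited stub, Z_in = jZ_0·tan(βl)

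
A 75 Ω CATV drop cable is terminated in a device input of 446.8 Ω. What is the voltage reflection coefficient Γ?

Γ = (Z_L − Z_0)/(Z_L + Z_0) = (446.8 − 75)/(446.8 + 75) = 371.8/521.8

Γ = 0.713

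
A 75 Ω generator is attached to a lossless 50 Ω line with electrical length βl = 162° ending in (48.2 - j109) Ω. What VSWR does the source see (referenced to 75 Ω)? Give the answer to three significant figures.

tan(βl) = -0.325
Z_in = Z_0·(Z_L + jZ_0·tanβl)/(Z_0 + jZ_L·tanβl) = 291 − j117 Ω
Γ_s = (Z_in − Z_s)/(Z_in + Z_s) = (216 − j117)/(366 − j117), |Γ_s| = 0.639
VSWR = (1 + |Γ_s|)/(1 − |Γ_s|)

VSWR ≈ 4.54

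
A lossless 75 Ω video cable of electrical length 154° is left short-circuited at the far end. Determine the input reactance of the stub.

X_in ≈ -36.6 Ω (capacitive)

tan(βl) = -0.488
For a short-circuited stub, Z_in = jZ_0·tan(βl)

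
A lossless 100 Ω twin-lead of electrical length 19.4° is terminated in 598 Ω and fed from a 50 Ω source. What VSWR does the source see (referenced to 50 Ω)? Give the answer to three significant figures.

tan(βl) = 0.352
Z_in = Z_0·(Z_L + jZ_0·tanβl)/(Z_0 + jZ_L·tanβl) = 124 − j225 Ω
Γ_s = (Z_in − Z_s)/(Z_in + Z_s) = (73.7 − j225)/(174 − j225), |Γ_s| = 0.833
VSWR = (1 + |Γ_s|)/(1 − |Γ_s|)

VSWR ≈ 11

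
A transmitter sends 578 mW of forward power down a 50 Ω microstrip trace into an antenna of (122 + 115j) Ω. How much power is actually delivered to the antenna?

P_delivered ≈ 329 mW

|Γ| = |(72 + j115)/(172 + j115)| = 0.656
|Γ|² = 0.43
P_refl = |Γ|²·P_inc = 249 mW, P_del = (1 − |Γ|²)·P_inc = 329 mW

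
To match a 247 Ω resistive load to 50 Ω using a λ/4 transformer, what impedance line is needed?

Z_qwt ≈ 111 Ω

Z_qwt = √(Z_0·R_L) = √(50 × 247) = √12350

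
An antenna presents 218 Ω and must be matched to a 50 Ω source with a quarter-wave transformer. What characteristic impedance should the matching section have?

Z_qwt ≈ 104 Ω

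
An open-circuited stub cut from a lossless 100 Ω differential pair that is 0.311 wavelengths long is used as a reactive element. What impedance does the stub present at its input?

βl = 2π × 0.311 = 112°
tan(βl) = -2.48
For an open-circuited stub, Z_in = −jZ_0·cot(βl) = −jZ_0/tan(βl)

Z_in ≈ +j40.3 Ω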